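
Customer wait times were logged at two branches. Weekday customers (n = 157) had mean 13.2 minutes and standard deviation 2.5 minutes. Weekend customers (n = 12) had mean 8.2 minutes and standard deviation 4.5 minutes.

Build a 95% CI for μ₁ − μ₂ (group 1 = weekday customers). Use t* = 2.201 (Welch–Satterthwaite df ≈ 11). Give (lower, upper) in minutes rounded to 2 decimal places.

(2.11, 7.89)

Standard errors of each mean: 2.5/√157 = 0.1995 and 4.5/√12 = 1.2990.
SE(x̄₁ − x̄₂) = √(0.1995² + 1.2990²) = 1.3142 for independent samples with unequal variances.
With t* = 2.201, the margin is 2.201 × 1.3142 = 2.8926.
x̄₁ − x̄₂ = 13.2 − 8.2 = 5.0000; the interval is 5.0000 ± 2.8926 = (2.11, 7.89).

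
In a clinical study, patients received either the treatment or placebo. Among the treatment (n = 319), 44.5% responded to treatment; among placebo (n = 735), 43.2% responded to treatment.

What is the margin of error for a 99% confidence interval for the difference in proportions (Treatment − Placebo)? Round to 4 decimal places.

The two standard errors are √(0.4450×0.5550/319) = 0.02782 and √(0.4320×0.5680/735) = 0.01827.
Because the samples are independent, SE_diff = √(0.02782² + 0.01827²) = 0.03328.
Using z* = 2.576 for 99%, ME = 2.576 × 0.03328 = 0.08573.

0.0857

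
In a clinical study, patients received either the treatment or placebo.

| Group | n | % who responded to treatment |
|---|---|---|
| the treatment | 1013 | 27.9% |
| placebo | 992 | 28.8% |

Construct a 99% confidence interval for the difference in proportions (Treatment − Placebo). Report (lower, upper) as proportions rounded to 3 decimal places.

(-0.061, 0.043)

Each SE is √(p̂(1−p̂)/n): √(0.2790·0.7210/1013) = 0.01409 and √(0.2880·0.7120/992) = 0.01438.
SE(p̂₁ − p̂₂) = √(SE₁² + SE₂²) = √(0.0001985281 + 0.0002067844) = 0.02013, since the two samples are independent.
At 99% confidence z* = 2.576; margin = 2.576 × 0.02013 = 0.05185.
The difference is 0.2790 − 0.2880 = -0.0090, so the interval is -0.0090 ± 0.05185 = (-0.061, 0.043).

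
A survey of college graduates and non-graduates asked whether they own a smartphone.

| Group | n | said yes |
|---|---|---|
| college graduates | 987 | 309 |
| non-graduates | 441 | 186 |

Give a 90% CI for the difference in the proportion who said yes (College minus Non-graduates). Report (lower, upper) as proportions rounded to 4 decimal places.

(-0.1544, -0.0630)

Sample proportions: 309/987 = 0.3131, 186/441 = 0.4218.
Each SE is √(p̂(1−p̂)/n): √(0.3131·0.6869/987) = 0.01476 and √(0.4218·0.5782/441) = 0.02352.
SE(p̂₁ − p̂₂) = √(SE₁² + SE₂²) = √(0.0002178576 + 0.0005531904) = 0.02777, since the two samples are independent.
At 90% confidence z* = 1.645; margin = 1.645 × 0.02777 = 0.04568.
The difference is 0.3131 − 0.4218 = -0.1087, so the interval is -0.1087 ± 0.04568 = (-0.1544, -0.0630).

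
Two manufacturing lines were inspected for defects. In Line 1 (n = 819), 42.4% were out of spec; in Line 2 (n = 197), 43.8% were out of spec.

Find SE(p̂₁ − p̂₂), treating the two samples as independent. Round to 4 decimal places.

Each SE is √(p̂(1−p̂)/n): √(0.4240·0.5760/819) = 0.01727 and √(0.4380·0.5620/197) = 0.03535.
SE(p̂₁ − p̂₂) = √(SE₁² + SE₂²) = √(0.0002982529 + 0.0012496225) = 0.03934, since the two samples are independent.

0.0393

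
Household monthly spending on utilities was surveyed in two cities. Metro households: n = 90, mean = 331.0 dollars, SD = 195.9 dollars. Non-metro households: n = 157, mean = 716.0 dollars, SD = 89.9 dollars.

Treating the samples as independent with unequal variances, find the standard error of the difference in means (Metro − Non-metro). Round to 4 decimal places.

21.8606

SE₁ = s₁/√n₁ = 195.9/√90 = 20.6497; SE₂ = 89.9/√157 = 7.1748.
Independent samples, unequal variances: SE_diff = √(SE₁² + SE₂²) = √(426.41011009 + 51.47775504) = 21.8606.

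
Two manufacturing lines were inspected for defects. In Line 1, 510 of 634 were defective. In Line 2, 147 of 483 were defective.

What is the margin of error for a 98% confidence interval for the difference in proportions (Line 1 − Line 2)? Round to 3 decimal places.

p̂₁ = 510/634 = 0.8044 and p̂₂ = 147/483 = 0.3043.
SE₁ = √(p̂₁(1−p̂₁)/n₁) = √(0.8044·0.1956/634) = 0.01575; SE₂ = √(0.3043·0.6957/483) = 0.02094.
Independent samples: SE of the difference = √(SE₁² + SE₂²) = √(0.0002480625 + 0.0004384836) = 0.02620.
z* for 98% confidence is 2.326, so the margin of error is 2.326 × 0.02620 = 0.06094.

0.061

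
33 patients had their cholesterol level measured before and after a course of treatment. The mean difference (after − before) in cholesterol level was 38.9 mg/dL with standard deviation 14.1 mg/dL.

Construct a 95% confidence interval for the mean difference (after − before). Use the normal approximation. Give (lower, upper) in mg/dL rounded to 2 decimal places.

(34.09, 43.71)

This is a matched-pairs design, so SE = s_d/√n = 14.1/√33 = 2.4545.
Margin = 1.960 × 2.4545 = 4.8108; the interval is 38.9 ± 4.8108 = (34.09, 43.71).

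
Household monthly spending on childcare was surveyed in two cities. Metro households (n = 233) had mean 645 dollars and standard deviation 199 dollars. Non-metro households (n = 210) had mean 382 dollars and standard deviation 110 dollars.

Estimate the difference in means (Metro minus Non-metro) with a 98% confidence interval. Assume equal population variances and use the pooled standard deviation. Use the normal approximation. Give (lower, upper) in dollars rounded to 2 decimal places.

s_p = √[((n₁−1)s₁² + (n₂−1)s₂²)/(n₁+n₂−2)] = √[(232·199² + 209·110²)/441] = 162.9958.
SE = 162.9958·√(1/233 + 1/210) = 15.5092.
With z* = 2.326, margin = 2.326 × 15.5092 = 36.0744.
x̄₁ − x̄₂ = 645 − 382 = 263.0000; interval 263.0000 ± 36.0744 = (226.93, 299.07).

(226.93, 299.07)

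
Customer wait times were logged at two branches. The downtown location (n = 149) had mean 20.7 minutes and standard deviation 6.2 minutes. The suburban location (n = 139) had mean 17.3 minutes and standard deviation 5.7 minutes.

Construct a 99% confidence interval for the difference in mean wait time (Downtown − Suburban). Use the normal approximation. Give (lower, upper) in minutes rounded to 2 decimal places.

Standard errors of each mean: 6.2/√149 = 0.5079 and 5.7/√139 = 0.4835.
SE(x̄₁ − x̄₂) = √(0.5079² + 0.4835²) = 0.7012 for independent samples with unequal variances.
With z* = 2.576, the margin is 2.576 × 0.7012 = 1.8063.
x̄₁ − x̄₂ = 20.7 − 17.3 = 3.4000; the interval is 3.4000 ± 1.8063 = (1.59, 5.21).

(1.59, 5.21)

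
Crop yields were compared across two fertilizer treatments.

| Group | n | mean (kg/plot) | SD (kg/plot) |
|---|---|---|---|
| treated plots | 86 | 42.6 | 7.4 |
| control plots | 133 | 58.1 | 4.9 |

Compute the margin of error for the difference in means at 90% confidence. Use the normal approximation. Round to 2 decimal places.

1.49

SE₁ = s₁/√n₁ = 7.4/√86 = 0.7980; SE₂ = 4.9/√133 = 0.4249.
Independent samples, unequal variances: SE_diff = √(SE₁² + SE₂²) = √(0.636804 + 0.18054001) = 0.9041.
z* = 1.645, so margin of error = 1.645 × 0.9041 = 1.4872.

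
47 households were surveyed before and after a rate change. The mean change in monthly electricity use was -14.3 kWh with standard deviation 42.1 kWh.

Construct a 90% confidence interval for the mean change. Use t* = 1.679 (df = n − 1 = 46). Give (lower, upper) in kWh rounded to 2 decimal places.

Paired design: SE = s_d/√n = 42.1/√47 = 6.1409.
t* = 1.679; margin of error = 1.679 × 6.1409 = 10.3106.
-14.3 ± 10.3106 → (-24.61, -3.99).

(-24.61, -3.99)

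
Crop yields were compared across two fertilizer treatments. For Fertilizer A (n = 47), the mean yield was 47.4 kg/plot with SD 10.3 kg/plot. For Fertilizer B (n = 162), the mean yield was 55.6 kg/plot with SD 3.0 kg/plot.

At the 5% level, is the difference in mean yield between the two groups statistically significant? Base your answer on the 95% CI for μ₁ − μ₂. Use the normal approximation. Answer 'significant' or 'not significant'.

significant

Standard errors of each mean: 10.3/√47 = 1.5024 and 3.0/√162 = 0.2357.
SE(x̄₁ − x̄₂) = √(1.5024² + 0.2357²) = 1.5208 for independent samples with unequal variances.
With z* = 1.960, the margin is 1.960 × 1.5208 = 2.9808.
x̄₁ − x̄₂ = 47.4 − 55.6 = -8.2000; the interval is -8.2000 ± 2.9808 = (-11.1808, -5.2192).
The interval (-11.1808, -5.2192) does not contain 0, so the difference is significant.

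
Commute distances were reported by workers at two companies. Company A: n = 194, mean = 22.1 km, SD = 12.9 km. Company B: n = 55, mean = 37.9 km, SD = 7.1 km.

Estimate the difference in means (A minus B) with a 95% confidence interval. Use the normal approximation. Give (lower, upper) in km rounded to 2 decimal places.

Per-group SEs: s₁/√n₁ = 12.9/√194 = 0.9262, s₂/√n₂ = 7.1/√55 = 0.9574.
Unpooled SE of the difference: √(0.85784644 + 0.91661476) = 1.3321.
Margin of error = z* · SE = 1.960 × 1.3321 = 2.6109.
x̄₁ − x̄₂ = 22.1 − 37.9 = -15.8000.
CI: -15.8000 ± 2.6109 = (-18.41, -13.19).

(-18.41, -13.19)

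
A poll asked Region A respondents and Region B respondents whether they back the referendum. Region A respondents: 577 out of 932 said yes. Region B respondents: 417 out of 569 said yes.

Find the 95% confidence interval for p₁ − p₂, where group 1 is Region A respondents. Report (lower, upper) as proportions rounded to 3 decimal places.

First, p̂₁ = 577/932 = 0.6191; p̂₂ = 417/569 = 0.7329.
The two standard errors are √(0.6191×0.3809/932) = 0.01591 and √(0.7329×0.2671/569) = 0.01855.
Because the samples are independent, SE_diff = √(0.01591² + 0.01855²) = 0.02444.
Using z* = 1.960 for 95%, ME = 1.960 × 0.02444 = 0.04790.
p̂₁ − p̂₂ = -0.1138; interval -0.1138 ± 0.04790 gives (-0.162, -0.066).

(-0.162, -0.066)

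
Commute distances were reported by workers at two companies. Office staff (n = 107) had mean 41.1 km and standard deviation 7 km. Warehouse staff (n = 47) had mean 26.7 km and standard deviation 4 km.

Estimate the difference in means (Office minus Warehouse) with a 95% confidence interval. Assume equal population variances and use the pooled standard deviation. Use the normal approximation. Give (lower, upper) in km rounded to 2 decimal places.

(12.26, 16.54)

Pooled variance s_p² = [106·7² + 46·4²] / (107+47−2) = 39.0132, so s_p = 6.2461.
SE_diff = s_p·√(1/n₁ + 1/n₂) = 6.2461·√(1/107 + 1/47) = 1.0930.
z* = 1.960; margin = 1.960 × 1.0930 = 2.1423.
Difference = 41.1 − 26.7 = 14.4000.
14.4000 ± 2.1423 → (12.26, 16.54).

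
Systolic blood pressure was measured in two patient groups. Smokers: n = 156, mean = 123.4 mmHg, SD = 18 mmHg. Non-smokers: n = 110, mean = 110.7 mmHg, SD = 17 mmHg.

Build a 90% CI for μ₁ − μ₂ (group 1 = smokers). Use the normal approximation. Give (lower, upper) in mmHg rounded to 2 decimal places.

Per-group SEs: s₁/√n₁ = 18/√156 = 1.4412, s₂/√n₂ = 17/√110 = 1.6209.
Unpooled SE of the difference: √(2.07705744 + 2.62731681) = 2.1690.
Margin of error = z* · SE = 1.645 × 2.1690 = 3.5680.
x̄₁ − x̄₂ = 123.4 − 110.7 = 12.7000.
CI: 12.7000 ± 3.5680 = (9.13, 16.27).

(9.13, 16.27)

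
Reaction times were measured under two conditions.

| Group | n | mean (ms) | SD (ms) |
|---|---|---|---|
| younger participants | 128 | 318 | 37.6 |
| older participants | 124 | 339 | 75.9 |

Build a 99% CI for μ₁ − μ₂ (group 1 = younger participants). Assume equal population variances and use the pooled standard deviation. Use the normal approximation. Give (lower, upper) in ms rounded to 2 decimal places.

(-40.35, -1.65)

s_p = √[((n₁−1)s₁² + (n₂−1)s₂²)/(n₁+n₂−2)] = √[(127·37.6² + 123·75.9²)/250] = 59.6029.
SE = 59.6029·√(1/128 + 1/124) = 7.5102.
With z* = 2.576, margin = 2.576 × 7.5102 = 19.3463.
x̄₁ − x̄₂ = 318 − 339 = -21.0000; interval -21.0000 ± 19.3463 = (-40.35, -1.65).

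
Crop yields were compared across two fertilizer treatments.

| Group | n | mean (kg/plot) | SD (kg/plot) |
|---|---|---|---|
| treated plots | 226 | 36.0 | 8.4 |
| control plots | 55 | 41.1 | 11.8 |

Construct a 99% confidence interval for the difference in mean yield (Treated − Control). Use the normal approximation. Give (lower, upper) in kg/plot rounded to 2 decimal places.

Per-group SEs: s₁/√n₁ = 8.4/√226 = 0.5588, s₂/√n₂ = 11.8/√55 = 1.5911.
Unpooled SE of the difference: √(0.31225744 + 2.53159921) = 1.6864.
Margin of error = z* · SE = 2.576 × 1.6864 = 4.3442.
x̄₁ − x̄₂ = 36.0 − 41.1 = -5.1000.
CI: -5.1000 ± 4.3442 = (-9.44, -0.76).

(-9.44, -0.76)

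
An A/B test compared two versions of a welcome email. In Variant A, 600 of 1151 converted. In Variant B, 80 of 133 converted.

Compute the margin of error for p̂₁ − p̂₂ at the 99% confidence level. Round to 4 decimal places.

Sample proportions: 600/1151 = 0.5213, 80/133 = 0.6015.
Each SE is √(p̂(1−p̂)/n): √(0.5213·0.4787/1151) = 0.01472 and √(0.6015·0.3985/133) = 0.04245.
SE(p̂₁ − p̂₂) = √(SE₁² + SE₂²) = √(0.0002166784 + 0.0018020025) = 0.04493, since the two samples are independent.
At 99% confidence z* = 2.576; margin = 2.576 × 0.04493 = 0.11574.

0.1157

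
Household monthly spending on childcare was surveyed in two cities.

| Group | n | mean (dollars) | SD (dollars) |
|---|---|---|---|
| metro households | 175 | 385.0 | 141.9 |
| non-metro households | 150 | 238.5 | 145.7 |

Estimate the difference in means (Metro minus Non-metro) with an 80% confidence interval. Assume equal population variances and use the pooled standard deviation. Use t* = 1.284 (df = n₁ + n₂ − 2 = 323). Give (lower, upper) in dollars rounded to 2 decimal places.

(125.97, 167.03)

s_p = √[((n₁−1)s₁² + (n₂−1)s₂²)/(n₁+n₂−2)] = √[(174·141.9² + 149·145.7²)/323] = 143.6654.
SE = 143.6654·√(1/175 + 1/150) = 15.9856.
With t* = 1.284, margin = 1.284 × 15.9856 = 20.5255.
x̄₁ − x̄₂ = 385.0 − 238.5 = 146.5000; interval 146.5000 ± 20.5255 = (125.97, 167.03).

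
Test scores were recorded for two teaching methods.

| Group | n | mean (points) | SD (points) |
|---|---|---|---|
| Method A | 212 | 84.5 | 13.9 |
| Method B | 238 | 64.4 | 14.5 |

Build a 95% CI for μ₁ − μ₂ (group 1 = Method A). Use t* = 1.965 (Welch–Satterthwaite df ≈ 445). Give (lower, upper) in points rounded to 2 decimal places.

(17.47, 22.73)

SE₁ = s₁/√n₁ = 13.9/√212 = 0.9547; SE₂ = 14.5/√238 = 0.9399.
Independent samples, unequal variances: SE_diff = √(SE₁² + SE₂²) = √(0.91145209 + 0.88341201) = 1.3397.
t* = 1.965, so margin of error = 1.965 × 1.3397 = 2.6325.
Difference in means = 84.5 − 64.4 = 20.1000.
20.1000 ± 2.6325 → (17.47, 22.73).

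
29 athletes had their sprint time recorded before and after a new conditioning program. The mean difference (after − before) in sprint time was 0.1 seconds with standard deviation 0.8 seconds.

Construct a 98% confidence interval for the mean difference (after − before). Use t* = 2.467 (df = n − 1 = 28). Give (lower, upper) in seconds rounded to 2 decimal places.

This is a matched-pairs design, so SE = s_d/√n = 0.8/√29 = 0.1486.
Margin = 2.467 × 0.1486 = 0.3666; the interval is 0.1 ± 0.3666 = (-0.27, 0.47).

(-0.27, 0.47)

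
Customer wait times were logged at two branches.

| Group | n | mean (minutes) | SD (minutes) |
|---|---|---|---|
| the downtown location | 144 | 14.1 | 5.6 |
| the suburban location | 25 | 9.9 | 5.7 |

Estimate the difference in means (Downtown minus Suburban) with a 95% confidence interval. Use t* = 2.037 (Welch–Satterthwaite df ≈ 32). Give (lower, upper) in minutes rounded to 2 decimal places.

(1.69, 6.71)

SE₁ = s₁/√n₁ = 5.6/√144 = 0.4667; SE₂ = 5.7/√25 = 1.1400.
Independent samples, unequal variances: SE_diff = √(SE₁² + SE₂²) = √(0.21780889 + 1.2996) = 1.2318.
t* = 2.037, so margin of error = 2.037 × 1.2318 = 2.5092.
Difference in means = 14.1 − 9.9 = 4.2000.
4.2000 ± 2.5092 → (1.69, 6.71).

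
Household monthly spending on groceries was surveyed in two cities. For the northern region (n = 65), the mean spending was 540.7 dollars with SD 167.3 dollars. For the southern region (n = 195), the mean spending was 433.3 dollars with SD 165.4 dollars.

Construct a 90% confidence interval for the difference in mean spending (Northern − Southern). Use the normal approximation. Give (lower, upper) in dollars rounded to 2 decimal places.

SE₁ = s₁/√n₁ = 167.3/√65 = 20.7510; SE₂ = 165.4/√195 = 11.8445.
Independent samples, unequal variances: SE_diff = √(SE₁² + SE₂²) = √(430.604001 + 140.29218025) = 23.8934.
z* = 1.645, so margin of error = 1.645 × 23.8934 = 39.3046.
Difference in means = 540.7 − 433.3 = 107.4000.
107.4000 ± 39.3046 → (68.10, 146.70).

(68.10, 146.70)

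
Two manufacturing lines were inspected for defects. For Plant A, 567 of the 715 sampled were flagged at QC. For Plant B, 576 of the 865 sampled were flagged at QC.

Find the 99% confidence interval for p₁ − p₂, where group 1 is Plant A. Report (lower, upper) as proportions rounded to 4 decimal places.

First, p̂₁ = 567/715 = 0.7930; p̂₂ = 576/865 = 0.6659.
The two standard errors are √(0.7930×0.2070/715) = 0.01515 and √(0.6659×0.3341/865) = 0.01604.
Because the samples are independent, SE_diff = √(0.01515² + 0.01604²) = 0.02206.
Using z* = 2.576 for 99%, ME = 2.576 × 0.02206 = 0.05683.
p̂₁ − p̂₂ = 0.1271; interval 0.1271 ± 0.05683 gives (0.0703, 0.1839).

(0.0703, 0.1839)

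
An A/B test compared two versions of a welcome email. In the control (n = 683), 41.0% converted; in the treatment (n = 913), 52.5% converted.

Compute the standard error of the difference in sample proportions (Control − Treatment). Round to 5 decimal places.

The two standard errors are √(0.4100×0.5900/683) = 0.01882 and √(0.5250×0.4750/913) = 0.01653.
Because the samples are independent, SE_diff = √(0.01882² + 0.01653²) = 0.02505.

0.02505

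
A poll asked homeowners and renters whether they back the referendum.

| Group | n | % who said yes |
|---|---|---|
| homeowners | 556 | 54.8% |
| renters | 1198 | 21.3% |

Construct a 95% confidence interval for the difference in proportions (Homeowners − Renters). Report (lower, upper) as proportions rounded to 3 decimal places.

(0.288, 0.382)

SE₁ = √(p̂₁(1−p̂₁)/n₁) = √(0.5480·0.4520/556) = 0.02111; SE₂ = √(0.2130·0.7870/1198) = 0.01183.
Independent samples: SE of the difference = √(SE₁² + SE₂²) = √(0.0004456321 + 0.0001399489) = 0.02420.
z* for 95% confidence is 1.960, so the margin of error is 1.960 × 0.02420 = 0.04743.
Point estimate p̂₁ − p̂₂ = 0.5480 − 0.2130 = 0.3350.
0.3350 ± 0.04743 → (0.288, 0.382).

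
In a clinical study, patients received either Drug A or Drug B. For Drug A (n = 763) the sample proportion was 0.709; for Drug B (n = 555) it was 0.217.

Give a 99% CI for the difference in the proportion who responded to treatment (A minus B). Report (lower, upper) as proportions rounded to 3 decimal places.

(0.430, 0.554)

Each SE is √(p̂(1−p̂)/n): √(0.7090·0.2910/763) = 0.01644 and √(0.2170·0.7830/555) = 0.01750.
SE(p̂₁ − p̂₂) = √(SE₁² + SE₂²) = √(0.0002702736 + 0.00030625) = 0.02401, since the two samples are independent.
At 99% confidence z* = 2.576; margin = 2.576 × 0.02401 = 0.06185.
The difference is 0.7090 − 0.2170 = 0.4920, so the interval is 0.4920 ± 0.06185 = (0.430, 0.554).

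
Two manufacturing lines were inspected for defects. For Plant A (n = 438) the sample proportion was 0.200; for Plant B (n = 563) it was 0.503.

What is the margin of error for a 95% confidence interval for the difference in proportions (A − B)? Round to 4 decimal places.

0.0558

SE₁ = √(p̂₁(1−p̂₁)/n₁) = √(0.2000·0.8000/438) = 0.01911; SE₂ = √(0.5030·0.4970/563) = 0.02107.
Independent samples: SE of the difference = √(SE₁² + SE₂²) = √(0.0003651921 + 0.0004439449) = 0.02845.
z* for 95% confidence is 1.960, so the margin of error is 1.960 × 0.02845 = 0.05576.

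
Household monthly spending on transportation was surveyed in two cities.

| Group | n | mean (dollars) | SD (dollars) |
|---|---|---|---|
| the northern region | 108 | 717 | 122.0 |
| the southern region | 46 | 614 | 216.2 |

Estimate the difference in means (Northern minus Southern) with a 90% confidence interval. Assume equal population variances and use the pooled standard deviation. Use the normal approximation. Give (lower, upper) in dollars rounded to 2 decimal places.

(57.84, 148.16)

s_p = √[((n₁−1)s₁² + (n₂−1)s₂²)/(n₁+n₂−2)] = √[(107·122.0² + 45·216.2²)/152] = 155.9352.
SE = 155.9352·√(1/108 + 1/46) = 27.4545.
With z* = 1.645, margin = 1.645 × 27.4545 = 45.1627.
x̄₁ − x̄₂ = 717 − 614 = 103.0000; interval 103.0000 ± 45.1627 = (57.84, 148.16).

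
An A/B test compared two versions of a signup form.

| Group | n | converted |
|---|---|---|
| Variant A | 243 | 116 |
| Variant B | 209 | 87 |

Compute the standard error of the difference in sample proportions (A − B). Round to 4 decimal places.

0.0468

p̂₁ = 116/243 = 0.4774 and p̂₂ = 87/209 = 0.4163.
SE₁ = √(p̂₁(1−p̂₁)/n₁) = √(0.4774·0.5226/243) = 0.03204; SE₂ = √(0.4163·0.5837/209) = 0.03410.
Independent samples: SE of the difference = √(SE₁² + SE₂²) = √(0.0010265616 + 0.00116281) = 0.04679.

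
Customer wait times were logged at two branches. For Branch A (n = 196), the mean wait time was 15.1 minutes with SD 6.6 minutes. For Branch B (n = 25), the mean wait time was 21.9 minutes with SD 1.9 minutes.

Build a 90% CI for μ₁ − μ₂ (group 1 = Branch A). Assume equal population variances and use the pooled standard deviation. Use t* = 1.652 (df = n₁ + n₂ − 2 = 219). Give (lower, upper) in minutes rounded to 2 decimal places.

(-9.00, -4.60)

Pooled variance s_p² = [195·6.6² + 24·1.9²] / (196+25−2) = 39.1819, so s_p = 6.2595.
SE_diff = s_p·√(1/n₁ + 1/n₂) = 6.2595·√(1/196 + 1/25) = 1.3293.
t* = 1.652; margin = 1.652 × 1.3293 = 2.1960.
Difference = 15.1 − 21.9 = -6.8000.
-6.8000 ± 2.1960 → (-9.00, -4.60).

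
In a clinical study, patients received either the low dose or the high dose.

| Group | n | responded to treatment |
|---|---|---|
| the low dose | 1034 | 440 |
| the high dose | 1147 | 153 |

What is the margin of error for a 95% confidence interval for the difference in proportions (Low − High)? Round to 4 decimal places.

First, p̂₁ = 440/1034 = 0.4255; p̂₂ = 153/1147 = 0.1334.
The two standard errors are √(0.4255×0.5745/1034) = 0.01538 and √(0.1334×0.8666/1147) = 0.01004.
Because the samples are independent, SE_diff = √(0.01538² + 0.01004²) = 0.01837.
Using z* = 1.960 for 95%, ME = 1.960 × 0.01837 = 0.03601.

0.0360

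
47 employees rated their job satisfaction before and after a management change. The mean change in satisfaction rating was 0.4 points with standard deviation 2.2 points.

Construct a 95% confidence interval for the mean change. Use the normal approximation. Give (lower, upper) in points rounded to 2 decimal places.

This is a matched-pairs design, so SE = s_d/√n = 2.2/√47 = 0.3209.
Margin = 1.960 × 0.3209 = 0.6290; the interval is 0.4 ± 0.6290 = (-0.23, 1.03).

(-0.23, 1.03)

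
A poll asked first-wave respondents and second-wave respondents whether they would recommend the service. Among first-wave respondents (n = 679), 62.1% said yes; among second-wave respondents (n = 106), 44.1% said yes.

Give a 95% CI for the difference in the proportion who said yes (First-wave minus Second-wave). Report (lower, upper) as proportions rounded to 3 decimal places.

The two standard errors are √(0.6210×0.3790/679) = 0.01862 and √(0.4410×0.5590/106) = 0.04823.
Because the samples are independent, SE_diff = √(0.01862² + 0.04823²) = 0.05170.
Using z* = 1.960 for 95%, ME = 1.960 × 0.05170 = 0.10133.
p̂₁ − p̂₂ = 0.1800; interval 0.1800 ± 0.10133 gives (0.079, 0.281).

(0.079, 0.281)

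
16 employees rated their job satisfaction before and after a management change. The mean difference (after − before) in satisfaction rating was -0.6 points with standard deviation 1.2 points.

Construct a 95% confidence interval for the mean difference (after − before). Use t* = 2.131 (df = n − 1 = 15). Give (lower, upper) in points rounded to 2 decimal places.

Paired design: SE = s_d/√n = 1.2/√16 = 0.3000.
t* = 2.131; margin of error = 2.131 × 0.3000 = 0.6393.
-0.6 ± 0.6393 → (-1.24, 0.04).

(-1.24, 0.04)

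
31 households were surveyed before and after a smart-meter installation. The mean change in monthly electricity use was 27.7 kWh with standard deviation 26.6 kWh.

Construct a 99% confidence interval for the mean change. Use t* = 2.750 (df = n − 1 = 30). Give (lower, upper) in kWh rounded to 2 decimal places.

Paired design: SE = s_d/√n = 26.6/√31 = 4.7775.
t* = 2.750; margin of error = 2.750 × 4.7775 = 13.1381.
27.7 ± 13.1381 → (14.56, 40.84).

(14.56, 40.84)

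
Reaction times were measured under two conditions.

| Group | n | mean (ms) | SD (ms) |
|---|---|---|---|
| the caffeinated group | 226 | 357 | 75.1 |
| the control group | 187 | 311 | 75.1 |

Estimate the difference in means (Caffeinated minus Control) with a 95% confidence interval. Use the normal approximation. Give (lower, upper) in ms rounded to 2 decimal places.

(31.45, 60.55)

SE₁ = s₁/√n₁ = 75.1/√226 = 4.9956; SE₂ = 75.1/√187 = 5.4919.
Independent samples, unequal variances: SE_diff = √(SE₁² + SE₂²) = √(24.95601936 + 30.16096561) = 7.4241.
z* = 1.960, so margin of error = 1.960 × 7.4241 = 14.5512.
Difference in means = 357 − 311 = 46.0000.
46.0000 ± 14.5512 → (31.45, 60.55).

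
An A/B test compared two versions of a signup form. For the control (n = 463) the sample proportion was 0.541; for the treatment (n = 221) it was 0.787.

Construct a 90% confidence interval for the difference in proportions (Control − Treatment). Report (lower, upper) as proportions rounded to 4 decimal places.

(-0.3052, -0.1868)

Each SE is √(p̂(1−p̂)/n): √(0.5410·0.4590/463) = 0.02316 and √(0.7870·0.2130/221) = 0.02754.
SE(p̂₁ − p̂₂) = √(SE₁² + SE₂²) = √(0.0005363856 + 0.0007584516) = 0.03598, since the two samples are independent.
At 90% confidence z* = 1.645; margin = 1.645 × 0.03598 = 0.05919.
The difference is 0.5410 − 0.7870 = -0.2460, so the interval is -0.2460 ± 0.05919 = (-0.3052, -0.1868).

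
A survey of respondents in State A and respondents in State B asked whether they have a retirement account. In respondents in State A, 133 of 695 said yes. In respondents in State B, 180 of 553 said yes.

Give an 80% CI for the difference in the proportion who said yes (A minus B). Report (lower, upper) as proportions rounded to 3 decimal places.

Sample proportions: 133/695 = 0.1914, 180/553 = 0.3255.
Each SE is √(p̂(1−p̂)/n): √(0.1914·0.8086/695) = 0.01492 and √(0.3255·0.6745/553) = 0.01993.
SE(p̂₁ − p̂₂) = √(SE₁² + SE₂²) = √(0.0002226064 + 0.0003972049) = 0.02490, since the two samples are independent.
At 80% confidence z* = 1.282; margin = 1.282 × 0.02490 = 0.03192.
The difference is 0.1914 − 0.3255 = -0.1341, so the interval is -0.1341 ± 0.03192 = (-0.166, -0.102).

(-0.166, -0.102)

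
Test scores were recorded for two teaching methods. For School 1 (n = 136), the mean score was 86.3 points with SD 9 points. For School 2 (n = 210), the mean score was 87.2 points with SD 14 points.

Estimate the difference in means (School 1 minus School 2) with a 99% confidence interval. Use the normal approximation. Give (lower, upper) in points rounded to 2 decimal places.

(-4.09, 2.29)

SE₁ = s₁/√n₁ = 9/√136 = 0.7717; SE₂ = 14/√210 = 0.9661.
Independent samples, unequal variances: SE_diff = √(SE₁² + SE₂²) = √(0.59552089 + 0.93334921) = 1.2365.
z* = 2.576, so margin of error = 2.576 × 1.2365 = 3.1852.
Difference in means = 86.3 − 87.2 = -0.9000.
-0.9000 ± 3.1852 → (-4.09, 2.29).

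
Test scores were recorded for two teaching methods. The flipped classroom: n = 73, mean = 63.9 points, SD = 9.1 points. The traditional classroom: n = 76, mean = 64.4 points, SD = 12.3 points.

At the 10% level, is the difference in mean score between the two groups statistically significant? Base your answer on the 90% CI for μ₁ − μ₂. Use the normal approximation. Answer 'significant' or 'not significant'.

not significant

Per-group SEs: s₁/√n₁ = 9.1/√73 = 1.0651, s₂/√n₂ = 12.3/√76 = 1.4109.
Unpooled SE of the difference: √(1.13443801 + 1.99063881) = 1.7678.
Margin of error = z* · SE = 1.645 × 1.7678 = 2.9080.
x̄₁ − x̄₂ = 63.9 − 64.4 = -0.5000.
CI: -0.5000 ± 2.9080 = (-3.4080, 2.4080).
The interval (-3.4080, 2.4080) contains 0, so the difference is not significant.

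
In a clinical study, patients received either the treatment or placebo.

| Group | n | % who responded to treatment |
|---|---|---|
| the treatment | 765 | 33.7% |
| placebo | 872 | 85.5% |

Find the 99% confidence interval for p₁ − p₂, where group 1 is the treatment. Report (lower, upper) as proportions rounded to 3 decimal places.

(-0.572, -0.464)

Each SE is √(p̂(1−p̂)/n): √(0.3370·0.6630/765) = 0.01709 and √(0.8550·0.1450/872) = 0.01192.
SE(p̂₁ − p̂₂) = √(SE₁² + SE₂²) = √(0.0002920681 + 0.0001420864) = 0.02084, since the two samples are independent.
At 99% confidence z* = 2.576; margin = 2.576 × 0.02084 = 0.05368.
The difference is 0.3370 − 0.8550 = -0.5180, so the interval is -0.5180 ± 0.05368 = (-0.572, -0.464).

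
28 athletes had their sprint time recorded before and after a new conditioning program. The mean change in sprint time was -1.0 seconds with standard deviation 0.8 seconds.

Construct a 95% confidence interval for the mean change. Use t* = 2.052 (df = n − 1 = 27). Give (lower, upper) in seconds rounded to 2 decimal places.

Paired design: SE = s_d/√n = 0.8/√28 = 0.1512.
t* = 2.052; margin of error = 2.052 × 0.1512 = 0.3103.
-1.0 ± 0.3103 → (-1.31, -0.69).

(-1.31, -0.69)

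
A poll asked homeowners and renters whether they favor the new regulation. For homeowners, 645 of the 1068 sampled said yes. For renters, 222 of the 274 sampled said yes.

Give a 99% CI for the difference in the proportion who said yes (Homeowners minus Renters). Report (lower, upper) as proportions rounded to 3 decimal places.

(-0.278, -0.134)

p̂₁ = 645/1068 = 0.6039 and p̂₂ = 222/274 = 0.8102.
SE₁ = √(p̂₁(1−p̂₁)/n₁) = √(0.6039·0.3961/1068) = 0.01497; SE₂ = √(0.8102·0.1898/274) = 0.02369.
Independent samples: SE of the difference = √(SE₁² + SE₂²) = √(0.0002241009 + 0.0005612161) = 0.02802.
z* for 99% confidence is 2.576, so the margin of error is 2.576 × 0.02802 = 0.07218.
Point estimate p̂₁ − p̂₂ = 0.6039 − 0.8102 = -0.2063.
-0.2063 ± 0.07218 → (-0.278, -0.134).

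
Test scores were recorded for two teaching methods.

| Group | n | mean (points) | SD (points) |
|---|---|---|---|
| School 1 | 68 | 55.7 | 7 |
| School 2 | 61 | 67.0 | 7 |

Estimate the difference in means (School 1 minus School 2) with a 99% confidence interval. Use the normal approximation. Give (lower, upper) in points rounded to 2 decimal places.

Per-group SEs: s₁/√n₁ = 7/√68 = 0.8489, s₂/√n₂ = 7/√61 = 0.8963.
Unpooled SE of the difference: √(0.72063121 + 0.80335369) = 1.2345.
Margin of error = z* · SE = 2.576 × 1.2345 = 3.1801.
x̄₁ − x̄₂ = 55.7 − 67.0 = -11.3000.
CI: -11.3000 ± 3.1801 = (-14.48, -8.12).

(-14.48, -8.12)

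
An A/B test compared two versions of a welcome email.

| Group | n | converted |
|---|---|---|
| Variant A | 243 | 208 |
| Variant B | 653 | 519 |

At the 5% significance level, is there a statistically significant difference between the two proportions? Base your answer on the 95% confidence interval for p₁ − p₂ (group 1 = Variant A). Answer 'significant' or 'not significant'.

significant

p̂₁ = 208/243 = 0.8560 and p̂₂ = 519/653 = 0.7948.
SE₁ = √(p̂₁(1−p̂₁)/n₁) = √(0.8560·0.1440/243) = 0.02252; SE₂ = √(0.7948·0.2052/653) = 0.01580.
Independent samples: SE of the difference = √(SE₁² + SE₂²) = √(0.0005071504 + 0.00024964) = 0.02751.
z* for 95% confidence is 1.960, so the margin of error is 1.960 × 0.02751 = 0.05392.
Point estimate p̂₁ − p̂₂ = 0.8560 − 0.7948 = 0.0612.
0.0612 ± 0.05392 → (0.00728, 0.11512).
The interval (0.00728, 0.11512) does not contain 0, so the difference is significant.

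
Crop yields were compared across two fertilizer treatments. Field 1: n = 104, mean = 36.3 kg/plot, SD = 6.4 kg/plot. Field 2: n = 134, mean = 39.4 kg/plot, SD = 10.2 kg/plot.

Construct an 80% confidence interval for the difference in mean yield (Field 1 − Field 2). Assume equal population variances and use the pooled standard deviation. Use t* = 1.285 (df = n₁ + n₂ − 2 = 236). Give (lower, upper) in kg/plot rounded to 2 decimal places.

Pooled variance s_p² = [103·6.4² + 133·10.2²] / (104+134−2) = 76.5093, so s_p = 8.7470.
SE_diff = s_p·√(1/n₁ + 1/n₂) = 8.7470·√(1/104 + 1/134) = 1.1431.
t* = 1.285; margin = 1.285 × 1.1431 = 1.4689.
Difference = 36.3 − 39.4 = -3.1000.
-3.1000 ± 1.4689 → (-4.57, -1.63).

(-4.57, -1.63)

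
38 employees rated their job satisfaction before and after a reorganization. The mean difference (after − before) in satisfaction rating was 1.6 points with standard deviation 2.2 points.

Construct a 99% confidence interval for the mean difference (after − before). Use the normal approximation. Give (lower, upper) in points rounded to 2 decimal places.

(0.68, 2.52)

Paired design: SE = s_d/√n = 2.2/√38 = 0.3569.
z* = 2.576; margin of error = 2.576 × 0.3569 = 0.9194.
1.6 ± 0.9194 → (0.68, 2.52).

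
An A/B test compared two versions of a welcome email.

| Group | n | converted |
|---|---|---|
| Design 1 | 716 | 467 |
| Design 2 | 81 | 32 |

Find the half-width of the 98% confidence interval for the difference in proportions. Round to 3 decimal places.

0.133

Sample proportions: 467/716 = 0.6522, 32/81 = 0.3951.
Each SE is √(p̂(1−p̂)/n): √(0.6522·0.3478/716) = 0.01780 and √(0.3951·0.6049/81) = 0.05432.
SE(p̂₁ − p̂₂) = √(SE₁² + SE₂²) = √(0.00031684 + 0.0029506624) = 0.05716, since the two samples are independent.
At 98% confidence z* = 2.326; margin = 2.326 × 0.05716 = 0.13295.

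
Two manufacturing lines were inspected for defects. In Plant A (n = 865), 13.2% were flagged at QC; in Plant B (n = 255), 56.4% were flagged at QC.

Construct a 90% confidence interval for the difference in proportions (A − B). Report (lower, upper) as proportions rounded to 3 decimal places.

SE₁ = √(p̂₁(1−p̂₁)/n₁) = √(0.1320·0.8680/865) = 0.01151; SE₂ = √(0.5640·0.4360/255) = 0.03105.
Independent samples: SE of the difference = √(SE₁² + SE₂²) = √(0.0001324801 + 0.0009641025) = 0.03311.
z* for 90% confidence is 1.645, so the margin of error is 1.645 × 0.03311 = 0.05447.
Point estimate p̂₁ − p̂₂ = 0.1320 − 0.5640 = -0.4320.
-0.4320 ± 0.05447 → (-0.486, -0.378).

(-0.486, -0.378)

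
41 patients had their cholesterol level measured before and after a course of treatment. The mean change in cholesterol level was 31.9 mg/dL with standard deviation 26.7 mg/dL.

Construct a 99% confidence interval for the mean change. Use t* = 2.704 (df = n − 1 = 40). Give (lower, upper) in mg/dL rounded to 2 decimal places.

Paired design: SE = s_d/√n = 26.7/√41 = 4.1698.
t* = 2.704; margin of error = 2.704 × 4.1698 = 11.2751.
31.9 ± 11.2751 → (20.62, 43.18).

(20.62, 43.18)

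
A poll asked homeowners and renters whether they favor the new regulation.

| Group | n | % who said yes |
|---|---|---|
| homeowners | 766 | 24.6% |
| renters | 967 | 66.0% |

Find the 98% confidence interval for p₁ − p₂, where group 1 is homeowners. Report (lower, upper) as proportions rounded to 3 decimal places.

The two standard errors are √(0.2460×0.7540/766) = 0.01556 and √(0.6600×0.3400/967) = 0.01523.
Because the samples are independent, SE_diff = √(0.01556² + 0.01523²) = 0.02177.
Using z* = 2.326 for 98%, ME = 2.326 × 0.02177 = 0.05064.
p̂₁ − p̂₂ = -0.4140; interval -0.4140 ± 0.05064 gives (-0.465, -0.363).

(-0.465, -0.363)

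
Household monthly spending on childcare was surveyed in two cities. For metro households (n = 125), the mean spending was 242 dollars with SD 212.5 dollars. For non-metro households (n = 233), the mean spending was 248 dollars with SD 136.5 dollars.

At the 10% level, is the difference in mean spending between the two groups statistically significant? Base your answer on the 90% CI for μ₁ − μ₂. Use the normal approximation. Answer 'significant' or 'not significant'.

not significant

SE₁ = s₁/√n₁ = 212.5/√125 = 19.0066; SE₂ = 136.5/√233 = 8.9424.
Independent samples, unequal variances: SE_diff = √(SE₁² + SE₂²) = √(361.25084356 + 79.96651776) = 21.0052.
z* = 1.645, so margin of error = 1.645 × 21.0052 = 34.5536.
Difference in means = 242 − 248 = -6.0000.
-6.0000 ± 34.5536 → (-40.5536, 28.5536).
The interval (-40.5536, 28.5536) contains 0, so the difference is not significant.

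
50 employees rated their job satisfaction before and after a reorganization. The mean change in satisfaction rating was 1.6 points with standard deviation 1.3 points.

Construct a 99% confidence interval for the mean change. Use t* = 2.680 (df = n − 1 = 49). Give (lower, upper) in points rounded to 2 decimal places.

This is a matched-pairs design, so SE = s_d/√n = 1.3/√50 = 0.1838.
Margin = 2.680 × 0.1838 = 0.4926; the interval is 1.6 ± 0.4926 = (1.11, 2.09).

(1.11, 2.09)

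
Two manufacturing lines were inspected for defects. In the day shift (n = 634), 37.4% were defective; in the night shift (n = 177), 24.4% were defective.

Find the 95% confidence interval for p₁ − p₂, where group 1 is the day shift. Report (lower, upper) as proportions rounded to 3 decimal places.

SE₁ = √(p̂₁(1−p̂₁)/n₁) = √(0.3740·0.6260/634) = 0.01922; SE₂ = √(0.2440·0.7560/177) = 0.03228.
Independent samples: SE of the difference = √(SE₁² + SE₂²) = √(0.0003694084 + 0.0010419984) = 0.03757.
z* for 95% confidence is 1.960, so the margin of error is 1.960 × 0.03757 = 0.07364.
Point estimate p̂₁ − p̂₂ = 0.3740 − 0.2440 = 0.1300.
0.1300 ± 0.07364 → (0.056, 0.204).

(0.056, 0.204)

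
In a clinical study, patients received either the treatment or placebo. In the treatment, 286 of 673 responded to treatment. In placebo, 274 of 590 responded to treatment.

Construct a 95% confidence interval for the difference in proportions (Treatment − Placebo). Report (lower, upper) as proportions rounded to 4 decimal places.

First, p̂₁ = 286/673 = 0.4250; p̂₂ = 274/590 = 0.4644.
The two standard errors are √(0.4250×0.5750/673) = 0.01906 and √(0.4644×0.5356/590) = 0.02053.
Because the samples are independent, SE_diff = √(0.01906² + 0.02053²) = 0.02801.
Using z* = 1.960 for 95%, ME = 1.960 × 0.02801 = 0.05490.
p̂₁ − p̂₂ = -0.0394; interval -0.0394 ± 0.05490 gives (-0.0943, 0.0155).

(-0.0943, 0.0155)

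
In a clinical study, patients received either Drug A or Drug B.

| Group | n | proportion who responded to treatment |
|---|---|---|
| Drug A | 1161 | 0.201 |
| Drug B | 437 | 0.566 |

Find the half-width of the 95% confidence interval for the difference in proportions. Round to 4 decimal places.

0.0519

Each SE is √(p̂(1−p̂)/n): √(0.2010·0.7990/1161) = 0.01176 and √(0.5660·0.4340/437) = 0.02371.
SE(p̂₁ − p̂₂) = √(SE₁² + SE₂²) = √(0.0001382976 + 0.0005621641) = 0.02647, since the two samples are independent.
At 95% confidence z* = 1.960; margin = 1.960 × 0.02647 = 0.05188.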